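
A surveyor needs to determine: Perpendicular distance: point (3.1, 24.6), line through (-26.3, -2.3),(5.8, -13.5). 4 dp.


|cross product| = 1192.77
|line direction| = sqrt(1155.85) = 33.9978
Distance = 1192.77/sqrt(1155.85) = 35.0837

35.0837


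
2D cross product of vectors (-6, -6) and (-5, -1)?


u x v = u_x*v_y - u_y*v_x = (-6)*(-1) - (-6)*(-5)
= 6 - 30 = -24

-24


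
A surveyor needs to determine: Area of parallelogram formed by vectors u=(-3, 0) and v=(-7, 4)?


|u x v| = |(-3)*4 - 0*(-7)|
= |(-12) - 0| = 12

12


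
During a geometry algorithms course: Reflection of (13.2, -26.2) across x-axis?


Reflection over x-axis: (x,y) -> (x,-y)
(13.2, -26.2) -> (13.2, 26.2)

(13.2, 26.2)


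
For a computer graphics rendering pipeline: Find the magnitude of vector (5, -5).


|u| = sqrt(5^2 + (-5)^2) = sqrt(50) = 7.0711

7.0711


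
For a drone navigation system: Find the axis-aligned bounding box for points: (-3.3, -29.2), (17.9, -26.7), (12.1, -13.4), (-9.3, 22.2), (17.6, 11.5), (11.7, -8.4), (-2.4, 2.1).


x range: [-9.3, 17.9]
y range: [-29.2, 22.2]
Bounding box: (-9.3,-29.2) to (17.9,22.2)

(-9.3,-29.2) to (17.9,22.2)


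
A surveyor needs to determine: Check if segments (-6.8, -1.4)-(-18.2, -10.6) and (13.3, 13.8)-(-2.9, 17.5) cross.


Cross products: d1=320.61, d2=511.83, d3=11.64, d4=-179.58
d1*d2 < 0 and d3*d4 < 0? no

No, they don't intersect


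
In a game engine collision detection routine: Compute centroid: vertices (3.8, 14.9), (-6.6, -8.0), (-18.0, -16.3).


Centroid = ((x_A+x_B+x_C)/3, (y_A+y_B+y_C)/3)
= ((3.8+(-6.6)+(-18))/3, (14.9+(-8)+(-16.3))/3)
= (-6.9333, -3.1333)

(-6.9333, -3.1333)


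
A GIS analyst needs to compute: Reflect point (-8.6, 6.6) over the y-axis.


Reflection over y-axis: (x,y) -> (-x,y)
(-8.6, 6.6) -> (8.6, 6.6)

(8.6, 6.6)


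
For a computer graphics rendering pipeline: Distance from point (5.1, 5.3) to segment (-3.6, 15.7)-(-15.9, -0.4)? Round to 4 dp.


Project P onto AB: t = 0.1472 (clamped to [0,1])
Closest point on segment: (-5.4107, 13.3299)
Distance: 13.227

13.227


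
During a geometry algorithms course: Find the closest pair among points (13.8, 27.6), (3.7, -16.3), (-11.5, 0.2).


d(P0,P1) = 45.0469, d(P0,P2) = 37.2941, d(P1,P2) = 22.4341
Closest: P1 and P2

Closest pair: (3.7, -16.3) and (-11.5, 0.2), distance = 22.4341


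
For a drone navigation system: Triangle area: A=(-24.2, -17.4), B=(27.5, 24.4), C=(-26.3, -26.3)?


Area = |x_A(y_B-y_C) + x_B(y_C-y_A) + x_C(y_A-y_B)|/2
= |(-1226.94) + (-244.75) + 1099.34|/2
= 372.35/2 = 186.175

186.175


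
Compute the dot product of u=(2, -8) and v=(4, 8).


u . v = u_x*v_x + u_y*v_y = 2*4 + (-8)*8
= 8 + (-64) = -56

-56


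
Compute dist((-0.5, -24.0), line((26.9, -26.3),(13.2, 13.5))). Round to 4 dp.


|cross product| = 1059.01
|line direction| = sqrt(1771.73) = 42.0919
Distance = 1059.01/sqrt(1771.73) = 25.1595

25.1595


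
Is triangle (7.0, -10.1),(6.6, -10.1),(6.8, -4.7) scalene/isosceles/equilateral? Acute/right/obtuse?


Side lengths squared: AB^2=0.16, BC^2=29.2, CA^2=29.2
Sorted: [0.16, 29.2, 29.2]
By sides: Isosceles, By angles: Acute

Isosceles, Acute


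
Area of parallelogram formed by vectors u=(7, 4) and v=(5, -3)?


|u x v| = |7*(-3) - 4*5|
= |(-21) - 20| = 41

41


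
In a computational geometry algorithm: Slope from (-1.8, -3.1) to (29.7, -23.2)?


slope = (y2-y1)/(x2-x1) = ((-23.2)-(-3.1))/(29.7-(-1.8)) = (-20.1)/31.5 = -0.6381

-0.6381


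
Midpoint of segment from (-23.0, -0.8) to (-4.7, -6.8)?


M = (((-23)+(-4.7))/2, ((-0.8)+(-6.8))/2)
= (-13.85, -3.8)

(-13.85, -3.8)


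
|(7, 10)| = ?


|u| = sqrt(7^2 + 10^2) = sqrt(149) = 12.2066

12.2066


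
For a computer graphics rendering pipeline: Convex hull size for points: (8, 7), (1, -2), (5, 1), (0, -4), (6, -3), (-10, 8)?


Convex hull vertices (CCW): (-10, 8), (0, -4), (6, -3), (8, 7)
Count = 4

4


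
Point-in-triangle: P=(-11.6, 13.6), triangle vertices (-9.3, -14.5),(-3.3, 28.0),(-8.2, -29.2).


Cross products: AB x AP = 266.35, BC x BP = -404.2, CA x CP = 2.9
All same sign? no

No, outside


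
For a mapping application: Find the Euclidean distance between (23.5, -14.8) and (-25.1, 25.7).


dx=-48.6, dy=40.5
d^2 = (-48.6)^2 + 40.5^2 = 4002.21
d = sqrt(4002.21) = 63.263

63.263


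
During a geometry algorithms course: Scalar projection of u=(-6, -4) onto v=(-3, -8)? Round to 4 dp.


u.v = 50, |v| = sqrt(73) = 8.544
Scalar projection = u.v / |v| = 50 / sqrt(73) = 5.8521

5.8521


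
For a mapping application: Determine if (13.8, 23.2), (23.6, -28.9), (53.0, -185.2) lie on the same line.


Cross product: (23.6-13.8)*((-185.2)-23.2) - ((-28.9)-23.2)*(53-13.8)
= 0

Yes, collinear


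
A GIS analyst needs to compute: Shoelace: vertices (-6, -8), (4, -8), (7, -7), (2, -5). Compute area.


Shoelace sum: ((-6)*(-8) - 4*(-8)) + (4*(-7) - 7*(-8)) + (7*(-5) - 2*(-7)) + (2*(-8) - (-6)*(-5))
= 41
Area = |41|/2 = 20.5

20.5


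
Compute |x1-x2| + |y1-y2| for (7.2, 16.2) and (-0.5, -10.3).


|7.2-(-0.5)| + |16.2-(-10.3)| = 7.7 + 26.5 = 34.2

34.2


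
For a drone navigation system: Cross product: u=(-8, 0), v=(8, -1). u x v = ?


u x v = u_x*v_y - u_y*v_x = (-8)*(-1) - 0*8
= 8 - 0 = 8

8


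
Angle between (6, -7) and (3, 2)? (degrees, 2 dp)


u.v = 4, |u| = sqrt(85) = 9.2195, |v| = sqrt(13) = 3.6056
cos(theta) = u.v/(|u||v|) = 4/sqrt(1105) = 0.120331
theta = acos(0.120331) = 83.09 degrees

83.09 degrees


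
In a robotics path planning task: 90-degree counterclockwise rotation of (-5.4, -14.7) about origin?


90° CCW: (x,y) -> (-y, x)
(-5.4,-14.7) -> (14.7, -5.4)

(14.7, -5.4)


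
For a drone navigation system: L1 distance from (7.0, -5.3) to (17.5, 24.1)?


|7-17.5| + |(-5.3)-24.1| = 10.5 + 29.4 = 39.9

39.9


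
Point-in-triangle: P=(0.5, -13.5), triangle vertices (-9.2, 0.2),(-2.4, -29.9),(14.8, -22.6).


Cross products: AB x AP = 198.81, BC x BP = 260.91, CA x CP = 107.64
All same sign? yes

Yes, inside


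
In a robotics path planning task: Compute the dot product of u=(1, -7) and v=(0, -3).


u . v = u_x*v_x + u_y*v_y = 1*0 + (-7)*(-3)
= 0 + 21 = 21

21


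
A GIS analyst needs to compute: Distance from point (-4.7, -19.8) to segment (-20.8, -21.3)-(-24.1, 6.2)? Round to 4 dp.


Project P onto AB: t = 0 (clamped to [0,1])
Closest point on segment: (-20.8, -21.3)
Distance: 16.1697

16.1697


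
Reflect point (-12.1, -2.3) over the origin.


Reflection over origin: (x,y) -> (-x,-y)
(-12.1, -2.3) -> (12.1, 2.3)

(12.1, 2.3)


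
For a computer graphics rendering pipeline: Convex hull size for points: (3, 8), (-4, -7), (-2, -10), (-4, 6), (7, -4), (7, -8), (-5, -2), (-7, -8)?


Convex hull vertices (CCW): (-7, -8), (-2, -10), (7, -8), (7, -4), (3, 8), (-4, 6)
Count = 6

6


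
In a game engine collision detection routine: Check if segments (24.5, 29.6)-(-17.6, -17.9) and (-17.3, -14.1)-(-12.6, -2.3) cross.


Cross products: d1=-287.85, d2=-14.32, d3=-145.73, d4=-419.26
d1*d2 < 0 and d3*d4 < 0? no

No, they don't intersect


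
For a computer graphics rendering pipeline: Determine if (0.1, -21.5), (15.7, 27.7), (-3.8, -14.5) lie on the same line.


Cross product: (15.7-0.1)*((-14.5)-(-21.5)) - (27.7-(-21.5))*((-3.8)-0.1)
= 301.08

No, not collinear


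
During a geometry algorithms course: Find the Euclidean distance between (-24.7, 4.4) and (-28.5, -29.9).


dx=-3.8, dy=-34.3
d^2 = (-3.8)^2 + (-34.3)^2 = 1190.93
d = sqrt(1190.93) = 34.5099

34.5099


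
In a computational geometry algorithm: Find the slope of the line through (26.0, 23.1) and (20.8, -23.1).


slope = (y2-y1)/(x2-x1) = ((-23.1)-23.1)/(20.8-26) = (-46.2)/(-5.2) = 8.8846

8.8846


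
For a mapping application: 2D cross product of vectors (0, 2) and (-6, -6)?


u x v = u_x*v_y - u_y*v_x = 0*(-6) - 2*(-6)
= 0 - (-12) = 12

12


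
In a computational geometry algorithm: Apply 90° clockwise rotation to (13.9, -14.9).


90° CW: (x,y) -> (y, -x)
(13.9,-14.9) -> (-14.9, -13.9)

(-14.9, -13.9)


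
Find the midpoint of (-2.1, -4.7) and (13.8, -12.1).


M = (((-2.1)+13.8)/2, ((-4.7)+(-12.1))/2)
= (5.85, -8.4)

(5.85, -8.4)


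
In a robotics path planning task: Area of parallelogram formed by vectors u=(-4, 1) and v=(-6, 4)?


|u x v| = |(-4)*4 - 1*(-6)|
= |(-16) - (-6)| = 10

10


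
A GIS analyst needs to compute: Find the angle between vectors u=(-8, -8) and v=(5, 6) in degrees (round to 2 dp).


u.v = -88, |u| = sqrt(128) = 11.3137, |v| = sqrt(61) = 7.8102
cos(theta) = u.v/(|u||v|) = -88/sqrt(7808) = -0.995893
theta = acos(-0.995893) = 174.81 degrees

174.81 degrees


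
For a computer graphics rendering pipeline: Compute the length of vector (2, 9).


|u| = sqrt(2^2 + 9^2) = sqrt(85) = 9.2195

9.2195


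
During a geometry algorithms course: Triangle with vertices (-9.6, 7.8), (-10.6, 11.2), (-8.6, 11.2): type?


Side lengths squared: AB^2=12.56, BC^2=4, CA^2=12.56
Sorted: [4, 12.56, 12.56]
By sides: Isosceles, By angles: Acute

Isosceles, Acute


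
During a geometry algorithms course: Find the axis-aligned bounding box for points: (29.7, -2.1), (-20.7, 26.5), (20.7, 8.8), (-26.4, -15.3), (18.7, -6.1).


x range: [-26.4, 29.7]
y range: [-15.3, 26.5]
Bounding box: (-26.4,-15.3) to (29.7,26.5)

(-26.4,-15.3) to (29.7,26.5)


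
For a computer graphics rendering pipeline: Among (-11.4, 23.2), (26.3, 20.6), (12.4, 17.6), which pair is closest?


d(P0,P1) = 37.7895, d(P0,P2) = 24.4499, d(P1,P2) = 14.2201
Closest: P1 and P2

Closest pair: (26.3, 20.6) and (12.4, 17.6), distance = 14.2201


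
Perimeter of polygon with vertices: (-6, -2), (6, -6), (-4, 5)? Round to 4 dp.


Sides: (-6, -2)->(6, -6): sqrt(160) = 12.649111, (6, -6)->(-4, 5): sqrt(221) = 14.866069, (-4, 5)->(-6, -2): sqrt(53) = 7.28011
Sum = 34.79529
Perimeter = 34.7953

34.7953


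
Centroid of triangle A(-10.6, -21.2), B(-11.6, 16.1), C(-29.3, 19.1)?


Centroid = ((x_A+x_B+x_C)/3, (y_A+y_B+y_C)/3)
= (((-10.6)+(-11.6)+(-29.3))/3, ((-21.2)+16.1+19.1)/3)
= (-17.1667, 4.6667)

(-17.1667, 4.6667)


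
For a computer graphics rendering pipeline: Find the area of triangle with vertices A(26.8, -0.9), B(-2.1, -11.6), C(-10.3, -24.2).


Area = |x_A(y_B-y_C) + x_B(y_C-y_A) + x_C(y_A-y_B)|/2
= |337.68 + 48.93 + (-110.21)|/2
= 276.4/2 = 138.2

138.2


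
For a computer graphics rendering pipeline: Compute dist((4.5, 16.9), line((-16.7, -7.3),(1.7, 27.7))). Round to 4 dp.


|cross product| = 296.72
|line direction| = sqrt(1563.56) = 39.5419
Distance = 296.72/sqrt(1563.56) = 7.5039

7.5039


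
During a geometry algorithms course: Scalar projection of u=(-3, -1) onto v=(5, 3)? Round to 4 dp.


u.v = -18, |v| = sqrt(34) = 5.831
Scalar projection = u.v / |v| = -18 / sqrt(34) = -3.087

-3.087


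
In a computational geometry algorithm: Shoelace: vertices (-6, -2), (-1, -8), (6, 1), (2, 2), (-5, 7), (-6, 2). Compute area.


Shoelace sum: ((-6)*(-8) - (-1)*(-2)) + ((-1)*1 - 6*(-8)) + (6*2 - 2*1) + (2*7 - (-5)*2) + ((-5)*2 - (-6)*7) + ((-6)*(-2) - (-6)*2)
= 183
Area = |183|/2 = 91.5

91.5


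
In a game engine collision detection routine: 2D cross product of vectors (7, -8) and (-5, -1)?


u x v = u_x*v_y - u_y*v_x = 7*(-1) - (-8)*(-5)
= (-7) - 40 = -47

-47


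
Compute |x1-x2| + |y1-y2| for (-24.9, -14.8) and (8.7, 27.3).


|(-24.9)-8.7| + |(-14.8)-27.3| = 33.6 + 42.1 = 75.7

75.7


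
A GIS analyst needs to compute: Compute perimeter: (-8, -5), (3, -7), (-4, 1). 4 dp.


Sides: (-8, -5)->(3, -7): sqrt(125) = 11.18034, (3, -7)->(-4, 1): sqrt(113) = 10.630146, (-4, 1)->(-8, -5): sqrt(52) = 7.211103
Sum = 29.021589
Perimeter = 29.0216

29.0216


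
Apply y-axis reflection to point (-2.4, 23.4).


Reflection over y-axis: (x,y) -> (-x,y)
(-2.4, 23.4) -> (2.4, 23.4)

(2.4, 23.4)


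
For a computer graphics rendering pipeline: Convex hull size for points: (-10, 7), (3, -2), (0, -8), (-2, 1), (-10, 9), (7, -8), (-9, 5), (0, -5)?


Convex hull vertices (CCW): (-10, 7), (-9, 5), (0, -8), (7, -8), (3, -2), (-10, 9)
Count = 6

6


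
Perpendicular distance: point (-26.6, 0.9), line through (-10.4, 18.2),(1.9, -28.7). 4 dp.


|cross product| = 972.57
|line direction| = sqrt(2350.9) = 48.4861
Distance = 972.57/sqrt(2350.9) = 20.0587

20.0587


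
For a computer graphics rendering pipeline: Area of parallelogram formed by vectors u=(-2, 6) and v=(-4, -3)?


|u x v| = |(-2)*(-3) - 6*(-4)|
= |6 - (-24)| = 30

30


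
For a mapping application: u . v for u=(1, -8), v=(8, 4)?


u . v = u_x*v_x + u_y*v_y = 1*8 + (-8)*4
= 8 + (-32) = -24

-24


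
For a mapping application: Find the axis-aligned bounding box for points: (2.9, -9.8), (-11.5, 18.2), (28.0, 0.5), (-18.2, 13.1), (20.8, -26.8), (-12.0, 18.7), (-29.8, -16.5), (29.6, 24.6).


x range: [-29.8, 29.6]
y range: [-26.8, 24.6]
Bounding box: (-29.8,-26.8) to (29.6,24.6)

(-29.8,-26.8) to (29.6,24.6)


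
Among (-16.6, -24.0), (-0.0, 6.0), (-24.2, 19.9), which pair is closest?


d(P0,P1) = 34.2864, d(P0,P2) = 44.553, d(P1,P2) = 27.9079
Closest: P1 and P2

Closest pair: (-0.0, 6.0) and (-24.2, 19.9), distance = 27.9079


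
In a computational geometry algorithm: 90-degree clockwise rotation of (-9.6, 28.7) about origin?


90° CW: (x,y) -> (y, -x)
(-9.6,28.7) -> (28.7, 9.6)

(28.7, 9.6)


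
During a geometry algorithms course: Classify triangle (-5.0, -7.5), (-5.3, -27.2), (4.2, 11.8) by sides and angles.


Side lengths squared: AB^2=388.18, BC^2=1611.25, CA^2=457.13
Sorted: [388.18, 457.13, 1611.25]
By sides: Scalene, By angles: Obtuse

Scalene, Obtuse


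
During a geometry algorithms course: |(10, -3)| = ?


|u| = sqrt(10^2 + (-3)^2) = sqrt(109) = 10.4403

10.4403


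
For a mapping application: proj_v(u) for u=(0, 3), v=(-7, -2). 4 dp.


u.v = -6, |v| = sqrt(53) = 7.2801
Scalar projection = u.v / |v| = -6 / sqrt(53) = -0.8242

-0.8242


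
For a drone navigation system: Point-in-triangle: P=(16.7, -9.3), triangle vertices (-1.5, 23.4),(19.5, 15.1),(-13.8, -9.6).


Cross products: AB x AP = -535.64, BC x BP = 743.36, CA x CP = -1002.81
All same sign? no

No, outside


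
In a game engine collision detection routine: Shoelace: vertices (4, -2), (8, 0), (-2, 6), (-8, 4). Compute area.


Shoelace sum: (4*0 - 8*(-2)) + (8*6 - (-2)*0) + ((-2)*4 - (-8)*6) + ((-8)*(-2) - 4*4)
= 104
Area = |104|/2 = 52

52


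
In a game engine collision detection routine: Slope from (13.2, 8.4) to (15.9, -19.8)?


slope = (y2-y1)/(x2-x1) = ((-19.8)-8.4)/(15.9-13.2) = (-28.2)/2.7 = -10.4444

-10.4444


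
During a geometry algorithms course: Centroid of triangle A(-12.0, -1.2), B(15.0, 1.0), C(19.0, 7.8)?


Centroid = ((x_A+x_B+x_C)/3, (y_A+y_B+y_C)/3)
= (((-12)+15+19)/3, ((-1.2)+1+7.8)/3)
= (7.3333, 2.5333)

(7.3333, 2.5333)


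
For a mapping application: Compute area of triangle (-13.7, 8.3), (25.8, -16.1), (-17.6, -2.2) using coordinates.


Area = |x_A(y_B-y_C) + x_B(y_C-y_A) + x_C(y_A-y_B)|/2
= |190.43 + (-270.9) + (-429.44)|/2
= 509.91/2 = 254.955

254.955


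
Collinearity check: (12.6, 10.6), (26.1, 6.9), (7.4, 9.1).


Cross product: (26.1-12.6)*(9.1-10.6) - (6.9-10.6)*(7.4-12.6)
= -39.49

No, not collinear


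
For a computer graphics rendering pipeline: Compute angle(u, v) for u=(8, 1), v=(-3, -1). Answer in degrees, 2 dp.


u.v = -25, |u| = sqrt(65) = 8.0623, |v| = sqrt(10) = 3.1623
cos(theta) = u.v/(|u||v|) = -25/sqrt(650) = -0.980581
theta = acos(-0.980581) = 168.69 degrees

168.69 degrees


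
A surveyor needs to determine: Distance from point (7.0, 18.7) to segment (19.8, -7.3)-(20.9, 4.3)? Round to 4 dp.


Project P onto AB: t = 1 (clamped to [0,1])
Closest point on segment: (20.9, 4.3)
Distance: 20.0142

20.0142


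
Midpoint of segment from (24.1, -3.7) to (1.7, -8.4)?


M = ((24.1+1.7)/2, ((-3.7)+(-8.4))/2)
= (12.9, -6.05)

(12.9, -6.05)


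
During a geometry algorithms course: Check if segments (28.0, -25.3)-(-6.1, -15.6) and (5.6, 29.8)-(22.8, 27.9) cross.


Cross products: d1=-905.16, d2=-803.11, d3=-1661.63, d4=-1763.68
d1*d2 < 0 and d3*d4 < 0? no

No, they don't intersect


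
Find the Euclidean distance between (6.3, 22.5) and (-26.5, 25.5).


dx=-32.8, dy=3
d^2 = (-32.8)^2 + 3^2 = 1084.84
d = sqrt(1084.84) = 32.9369

32.9369


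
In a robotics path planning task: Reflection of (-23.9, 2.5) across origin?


Reflection over origin: (x,y) -> (-x,-y)
(-23.9, 2.5) -> (23.9, -2.5)

(23.9, -2.5)


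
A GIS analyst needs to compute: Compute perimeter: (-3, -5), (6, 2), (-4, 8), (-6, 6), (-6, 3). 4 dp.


Sides: (-3, -5)->(6, 2): sqrt(130) = 11.401754, (6, 2)->(-4, 8): sqrt(136) = 11.661904, (-4, 8)->(-6, 6): sqrt(8) = 2.828427, (-6, 6)->(-6, 3): sqrt(9) = 3, (-6, 3)->(-3, -5): sqrt(73) = 8.544004
Sum = 37.436089
Perimeter = 37.4361

37.4361


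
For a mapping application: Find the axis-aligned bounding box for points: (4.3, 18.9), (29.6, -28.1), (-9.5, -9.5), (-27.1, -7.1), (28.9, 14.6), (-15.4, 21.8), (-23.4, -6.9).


x range: [-27.1, 29.6]
y range: [-28.1, 21.8]
Bounding box: (-27.1,-28.1) to (29.6,21.8)

(-27.1,-28.1) to (29.6,21.8)


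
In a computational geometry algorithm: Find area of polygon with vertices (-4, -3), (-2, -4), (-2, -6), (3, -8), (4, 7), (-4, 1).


Shoelace sum: ((-4)*(-4) - (-2)*(-3)) + ((-2)*(-6) - (-2)*(-4)) + ((-2)*(-8) - 3*(-6)) + (3*7 - 4*(-8)) + (4*1 - (-4)*7) + ((-4)*(-3) - (-4)*1)
= 149
Area = |149|/2 = 74.5

74.5


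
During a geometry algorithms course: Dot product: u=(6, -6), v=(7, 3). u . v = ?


u . v = u_x*v_x + u_y*v_y = 6*7 + (-6)*3
= 42 + (-18) = 24

24


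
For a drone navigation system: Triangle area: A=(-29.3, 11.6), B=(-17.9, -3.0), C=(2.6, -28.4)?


Area = |x_A(y_B-y_C) + x_B(y_C-y_A) + x_C(y_A-y_B)|/2
= |(-744.22) + 716 + 37.96|/2
= 9.74/2 = 4.87

4.87


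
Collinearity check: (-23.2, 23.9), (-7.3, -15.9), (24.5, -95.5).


Cross product: ((-7.3)-(-23.2))*((-95.5)-23.9) - ((-15.9)-23.9)*(24.5-(-23.2))
= 0

Yes, collinear


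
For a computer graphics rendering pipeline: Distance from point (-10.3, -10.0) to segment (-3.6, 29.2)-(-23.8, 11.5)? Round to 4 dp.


Project P onto AB: t = 1 (clamped to [0,1])
Closest point on segment: (-23.8, 11.5)
Distance: 25.387

25.387


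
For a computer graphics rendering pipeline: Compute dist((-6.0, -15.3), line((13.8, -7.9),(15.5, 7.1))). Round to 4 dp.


|cross product| = 284.42
|line direction| = sqrt(227.89) = 15.096
Distance = 284.42/sqrt(227.89) = 18.8407

18.8407


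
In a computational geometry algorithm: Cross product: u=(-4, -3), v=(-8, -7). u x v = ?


u x v = u_x*v_y - u_y*v_x = (-4)*(-7) - (-3)*(-8)
= 28 - 24 = 4

4


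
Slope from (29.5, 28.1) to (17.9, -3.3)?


slope = (y2-y1)/(x2-x1) = ((-3.3)-28.1)/(17.9-29.5) = (-31.4)/(-11.6) = 2.7069

2.7069


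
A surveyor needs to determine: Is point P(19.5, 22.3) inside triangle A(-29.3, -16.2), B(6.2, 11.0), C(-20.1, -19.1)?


Cross products: AB x AP = 39.39, BC x BP = 103.14, CA x CP = -495.72
All same sign? no

No, outside


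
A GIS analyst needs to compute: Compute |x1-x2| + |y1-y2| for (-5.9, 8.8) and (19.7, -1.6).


|(-5.9)-19.7| + |8.8-(-1.6)| = 25.6 + 10.4 = 36

36


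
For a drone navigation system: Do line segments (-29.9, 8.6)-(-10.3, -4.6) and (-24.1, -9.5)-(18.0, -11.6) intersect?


Cross products: d1=749.83, d2=235.27, d3=-278.2, d4=236.36
d1*d2 < 0 and d3*d4 < 0? no

No, they don't intersect


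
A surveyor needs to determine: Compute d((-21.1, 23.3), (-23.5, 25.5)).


dx=-2.4, dy=2.2
d^2 = (-2.4)^2 + 2.2^2 = 10.6
d = sqrt(10.6) = 3.2558

3.2558


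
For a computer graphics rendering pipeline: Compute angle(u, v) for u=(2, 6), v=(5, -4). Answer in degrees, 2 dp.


u.v = -14, |u| = sqrt(40) = 6.3246, |v| = sqrt(41) = 6.4031
cos(theta) = u.v/(|u||v|) = -14/sqrt(1640) = -0.345705
theta = acos(-0.345705) = 110.22 degrees

110.22 degrees


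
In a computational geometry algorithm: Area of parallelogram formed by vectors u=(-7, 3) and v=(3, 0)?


|u x v| = |(-7)*0 - 3*3|
= |0 - 9| = 9

9


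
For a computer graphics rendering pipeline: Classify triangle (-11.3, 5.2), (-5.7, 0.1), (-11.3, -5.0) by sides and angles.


Side lengths squared: AB^2=57.37, BC^2=57.37, CA^2=104.04
Sorted: [57.37, 57.37, 104.04]
By sides: Isosceles, By angles: Acute

Isosceles, Acute


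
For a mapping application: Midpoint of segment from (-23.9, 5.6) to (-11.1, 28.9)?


M = (((-23.9)+(-11.1))/2, (5.6+28.9)/2)
= (-17.5, 17.25)

(-17.5, 17.25)


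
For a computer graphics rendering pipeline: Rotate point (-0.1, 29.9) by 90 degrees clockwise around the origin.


90° CW: (x,y) -> (y, -x)
(-0.1,29.9) -> (29.9, 0.1)

(29.9, 0.1)


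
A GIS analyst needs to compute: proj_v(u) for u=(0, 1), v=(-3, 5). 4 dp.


u.v = 5, |v| = sqrt(34) = 5.831
Scalar projection = u.v / |v| = 5 / sqrt(34) = 0.8575

0.8575


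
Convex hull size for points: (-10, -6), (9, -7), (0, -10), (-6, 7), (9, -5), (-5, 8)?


Convex hull vertices (CCW): (-10, -6), (0, -10), (9, -7), (9, -5), (-5, 8), (-6, 7)
Count = 6

6


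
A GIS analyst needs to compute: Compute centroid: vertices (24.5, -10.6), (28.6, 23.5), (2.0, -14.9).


Centroid = ((x_A+x_B+x_C)/3, (y_A+y_B+y_C)/3)
= ((24.5+28.6+2)/3, ((-10.6)+23.5+(-14.9))/3)
= (18.3667, -0.6667)

(18.3667, -0.6667)


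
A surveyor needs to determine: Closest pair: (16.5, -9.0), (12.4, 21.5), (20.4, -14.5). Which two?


d(P0,P1) = 30.7743, d(P0,P2) = 6.7424, d(P1,P2) = 36.8782
Closest: P0 and P2

Closest pair: (16.5, -9.0) and (20.4, -14.5), distance = 6.7424


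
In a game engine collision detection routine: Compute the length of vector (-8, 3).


|u| = sqrt((-8)^2 + 3^2) = sqrt(73) = 8.544

8.544


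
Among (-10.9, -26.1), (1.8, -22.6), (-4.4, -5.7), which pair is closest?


d(P0,P1) = 13.1735, d(P0,P2) = 21.4105, d(P1,P2) = 18.0014
Closest: P0 and P1

Closest pair: (-10.9, -26.1) and (1.8, -22.6), distance = 13.1735


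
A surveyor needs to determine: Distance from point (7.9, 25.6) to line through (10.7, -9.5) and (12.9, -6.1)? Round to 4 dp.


|cross product| = 86.74
|line direction| = sqrt(16.4) = 4.0497
Distance = 86.74/sqrt(16.4) = 21.4189

21.4189


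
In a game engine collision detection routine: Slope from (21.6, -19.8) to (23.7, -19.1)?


slope = (y2-y1)/(x2-x1) = ((-19.1)-(-19.8))/(23.7-21.6) = 0.7/2.1 = 0.3333

0.3333


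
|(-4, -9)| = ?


|u| = sqrt((-4)^2 + (-9)^2) = sqrt(97) = 9.8489

9.8489


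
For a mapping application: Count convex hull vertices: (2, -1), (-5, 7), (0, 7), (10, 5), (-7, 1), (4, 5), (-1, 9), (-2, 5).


Convex hull vertices (CCW): (-7, 1), (2, -1), (10, 5), (-1, 9), (-5, 7)
Count = 5

5


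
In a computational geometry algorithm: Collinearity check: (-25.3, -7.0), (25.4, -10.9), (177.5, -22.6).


Cross product: (25.4-(-25.3))*((-22.6)-(-7)) - ((-10.9)-(-7))*(177.5-(-25.3))
= 0

Yes, collinear


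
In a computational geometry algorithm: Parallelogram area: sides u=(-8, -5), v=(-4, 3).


|u x v| = |(-8)*3 - (-5)*(-4)|
= |(-24) - 20| = 44

44


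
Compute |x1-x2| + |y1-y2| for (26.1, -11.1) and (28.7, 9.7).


|26.1-28.7| + |(-11.1)-9.7| = 2.6 + 20.8 = 23.4

23.4


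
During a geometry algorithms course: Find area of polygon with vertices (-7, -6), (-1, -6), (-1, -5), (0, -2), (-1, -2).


Shoelace sum: ((-7)*(-6) - (-1)*(-6)) + ((-1)*(-5) - (-1)*(-6)) + ((-1)*(-2) - 0*(-5)) + (0*(-2) - (-1)*(-2)) + ((-1)*(-6) - (-7)*(-2))
= 27
Area = |27|/2 = 13.5

13.5


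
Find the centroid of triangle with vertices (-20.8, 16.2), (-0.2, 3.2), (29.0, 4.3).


Centroid = ((x_A+x_B+x_C)/3, (y_A+y_B+y_C)/3)
= (((-20.8)+(-0.2)+29)/3, (16.2+3.2+4.3)/3)
= (2.6667, 7.9)

(2.6667, 7.9)


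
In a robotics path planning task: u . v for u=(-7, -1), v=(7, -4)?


u . v = u_x*v_x + u_y*v_y = (-7)*7 + (-1)*(-4)
= (-49) + 4 = -45

-45


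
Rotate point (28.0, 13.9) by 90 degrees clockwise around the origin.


90° CW: (x,y) -> (y, -x)
(28,13.9) -> (13.9, -28)

(13.9, -28)


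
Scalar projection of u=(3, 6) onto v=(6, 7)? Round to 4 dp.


u.v = 60, |v| = sqrt(85) = 9.2195
Scalar projection = u.v / |v| = 60 / sqrt(85) = 6.5079

6.5079


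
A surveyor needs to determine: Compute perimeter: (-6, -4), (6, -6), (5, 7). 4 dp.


Sides: (-6, -4)->(6, -6): sqrt(148) = 12.165525, (6, -6)->(5, 7): sqrt(170) = 13.038405, (5, 7)->(-6, -4): sqrt(242) = 15.556349
Sum = 40.760279
Perimeter = 40.7603

40.7603


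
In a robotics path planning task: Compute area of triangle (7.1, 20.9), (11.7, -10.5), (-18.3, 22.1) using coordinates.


Area = |x_A(y_B-y_C) + x_B(y_C-y_A) + x_C(y_A-y_B)|/2
= |(-231.46) + 14.04 + (-574.62)|/2
= 792.04/2 = 396.02

396.02


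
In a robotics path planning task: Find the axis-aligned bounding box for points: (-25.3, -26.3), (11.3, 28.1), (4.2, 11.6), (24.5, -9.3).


x range: [-25.3, 24.5]
y range: [-26.3, 28.1]
Bounding box: (-25.3,-26.3) to (24.5,28.1)

(-25.3,-26.3) to (24.5,28.1)


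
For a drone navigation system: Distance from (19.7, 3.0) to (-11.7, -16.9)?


dx=-31.4, dy=-19.9
d^2 = (-31.4)^2 + (-19.9)^2 = 1381.97
d = sqrt(1381.97) = 37.1749

37.1749


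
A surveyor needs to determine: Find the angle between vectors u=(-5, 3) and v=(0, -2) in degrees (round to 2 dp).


u.v = -6, |u| = sqrt(34) = 5.831, |v| = sqrt(4) = 2
cos(theta) = u.v/(|u||v|) = -6/sqrt(136) = -0.514496
theta = acos(-0.514496) = 120.96 degrees

120.96 degrees


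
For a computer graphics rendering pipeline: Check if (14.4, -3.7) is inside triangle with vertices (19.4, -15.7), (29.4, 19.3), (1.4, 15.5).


Cross products: AB x AP = 295, BC x BP = 587, CA x CP = 60
All same sign? yes

Yes, inside


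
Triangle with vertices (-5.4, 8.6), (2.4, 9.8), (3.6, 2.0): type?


Side lengths squared: AB^2=62.28, BC^2=62.28, CA^2=124.56
Sorted: [62.28, 62.28, 124.56]
By sides: Isosceles, By angles: Right

Isosceles, Right


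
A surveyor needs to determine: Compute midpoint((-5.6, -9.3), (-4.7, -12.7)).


M = (((-5.6)+(-4.7))/2, ((-9.3)+(-12.7))/2)
= (-5.15, -11)

(-5.15, -11)


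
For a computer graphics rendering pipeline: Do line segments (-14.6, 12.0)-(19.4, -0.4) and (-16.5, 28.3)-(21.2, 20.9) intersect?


Cross products: d1=-600.45, d2=-816.33, d3=530.64, d4=746.52
d1*d2 < 0 and d3*d4 < 0? no

No, they don't intersect


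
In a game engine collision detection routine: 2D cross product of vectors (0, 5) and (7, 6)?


u x v = u_x*v_y - u_y*v_x = 0*6 - 5*7
= 0 - 35 = -35

-35


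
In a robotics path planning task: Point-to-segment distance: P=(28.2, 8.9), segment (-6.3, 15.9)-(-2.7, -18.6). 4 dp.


Project P onto AB: t = 0.3039 (clamped to [0,1])
Closest point on segment: (-5.2058, 5.4142)
Distance: 33.5872

33.5872


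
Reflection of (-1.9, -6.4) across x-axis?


Reflection over x-axis: (x,y) -> (x,-y)
(-1.9, -6.4) -> (-1.9, 6.4)

(-1.9, 6.4)


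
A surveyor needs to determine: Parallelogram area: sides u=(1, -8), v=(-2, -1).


|u x v| = |1*(-1) - (-8)*(-2)|
= |(-1) - 16| = 17

17


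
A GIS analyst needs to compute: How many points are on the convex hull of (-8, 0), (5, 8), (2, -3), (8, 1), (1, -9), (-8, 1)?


Convex hull vertices (CCW): (-8, 0), (1, -9), (8, 1), (5, 8), (-8, 1)
Count = 5

5


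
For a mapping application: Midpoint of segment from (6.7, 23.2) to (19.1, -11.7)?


M = ((6.7+19.1)/2, (23.2+(-11.7))/2)
= (12.9, 5.75)

(12.9, 5.75)


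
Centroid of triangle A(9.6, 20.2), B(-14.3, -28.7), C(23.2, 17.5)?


Centroid = ((x_A+x_B+x_C)/3, (y_A+y_B+y_C)/3)
= ((9.6+(-14.3)+23.2)/3, (20.2+(-28.7)+17.5)/3)
= (6.1667, 3)

(6.1667, 3)


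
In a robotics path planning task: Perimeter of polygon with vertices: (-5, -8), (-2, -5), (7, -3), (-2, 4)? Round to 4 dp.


Sides: (-5, -8)->(-2, -5): sqrt(18) = 4.242641, (-2, -5)->(7, -3): sqrt(85) = 9.219544, (7, -3)->(-2, 4): sqrt(130) = 11.401754, (-2, 4)->(-5, -8): sqrt(153) = 12.369317
Sum = 37.233256
Perimeter = 37.2333

37.2333


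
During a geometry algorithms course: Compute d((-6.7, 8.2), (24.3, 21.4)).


dx=31, dy=13.2
d^2 = 31^2 + 13.2^2 = 1135.24
d = sqrt(1135.24) = 33.6933

33.6933


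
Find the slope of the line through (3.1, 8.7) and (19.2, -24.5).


slope = (y2-y1)/(x2-x1) = ((-24.5)-8.7)/(19.2-3.1) = (-33.2)/16.1 = -2.0621

-2.0621


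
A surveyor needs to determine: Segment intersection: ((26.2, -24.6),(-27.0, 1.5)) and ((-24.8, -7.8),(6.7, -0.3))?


Cross products: d1=-911.7, d2=309.45, d3=437.34, d4=-783.81
d1*d2 < 0 and d3*d4 < 0? yes

Yes, they intersect


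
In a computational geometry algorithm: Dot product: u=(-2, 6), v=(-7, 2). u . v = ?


u . v = u_x*v_x + u_y*v_y = (-2)*(-7) + 6*2
= 14 + 12 = 26

26


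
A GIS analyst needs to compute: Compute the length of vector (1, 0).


|u| = sqrt(1^2 + 0^2) = sqrt(1) = 1

1


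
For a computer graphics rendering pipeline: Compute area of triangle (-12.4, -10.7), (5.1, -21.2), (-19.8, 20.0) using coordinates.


Area = |x_A(y_B-y_C) + x_B(y_C-y_A) + x_C(y_A-y_B)|/2
= |510.88 + 156.57 + (-207.9)|/2
= 459.55/2 = 229.775

229.775


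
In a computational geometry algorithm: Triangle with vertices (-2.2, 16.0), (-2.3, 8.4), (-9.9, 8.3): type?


Side lengths squared: AB^2=57.77, BC^2=57.77, CA^2=118.58
Sorted: [57.77, 57.77, 118.58]
By sides: Isosceles, By angles: Obtuse

Isosceles, Obtuse


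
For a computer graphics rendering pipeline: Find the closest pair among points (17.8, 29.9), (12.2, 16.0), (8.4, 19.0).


d(P0,P1) = 14.9857, d(P0,P2) = 14.3934, d(P1,P2) = 4.8415
Closest: P1 and P2

Closest pair: (12.2, 16.0) and (8.4, 19.0), distance = 4.8415


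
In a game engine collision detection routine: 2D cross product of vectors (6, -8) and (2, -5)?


u x v = u_x*v_y - u_y*v_x = 6*(-5) - (-8)*2
= (-30) - (-16) = -14

-14


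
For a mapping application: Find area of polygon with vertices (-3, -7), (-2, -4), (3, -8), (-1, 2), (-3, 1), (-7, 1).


Shoelace sum: ((-3)*(-4) - (-2)*(-7)) + ((-2)*(-8) - 3*(-4)) + (3*2 - (-1)*(-8)) + ((-1)*1 - (-3)*2) + ((-3)*1 - (-7)*1) + ((-7)*(-7) - (-3)*1)
= 85
Area = |85|/2 = 42.5

42.5


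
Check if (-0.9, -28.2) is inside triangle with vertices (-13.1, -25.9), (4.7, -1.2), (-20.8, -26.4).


Cross products: AB x AP = -342.28, BC x BP = 547.38, CA x CP = -23.81
All same sign? no

No, outside


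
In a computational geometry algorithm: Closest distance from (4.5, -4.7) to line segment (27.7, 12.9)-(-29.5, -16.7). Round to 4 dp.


Project P onto AB: t = 0.4455 (clamped to [0,1])
Closest point on segment: (2.2165, -0.2873)
Distance: 4.9686

4.9686


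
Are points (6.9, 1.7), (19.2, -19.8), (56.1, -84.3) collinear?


Cross product: (19.2-6.9)*((-84.3)-1.7) - ((-19.8)-1.7)*(56.1-6.9)
= 0

Yes, collinear


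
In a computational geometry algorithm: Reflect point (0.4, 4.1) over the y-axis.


Reflection over y-axis: (x,y) -> (-x,y)
(0.4, 4.1) -> (-0.4, 4.1)

(-0.4, 4.1)


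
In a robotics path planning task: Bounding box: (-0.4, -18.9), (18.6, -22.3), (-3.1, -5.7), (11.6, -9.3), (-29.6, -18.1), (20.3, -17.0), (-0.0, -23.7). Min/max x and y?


x range: [-29.6, 20.3]
y range: [-23.7, -5.7]
Bounding box: (-29.6,-23.7) to (20.3,-5.7)

(-29.6,-23.7) to (20.3,-5.7)


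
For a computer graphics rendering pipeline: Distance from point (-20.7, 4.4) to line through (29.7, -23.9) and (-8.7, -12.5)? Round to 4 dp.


|cross product| = 512.16
|line direction| = sqrt(1604.52) = 40.0565
Distance = 512.16/sqrt(1604.52) = 12.786

12.786


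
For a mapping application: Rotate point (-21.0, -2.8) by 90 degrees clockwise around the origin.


90° CW: (x,y) -> (y, -x)
(-21,-2.8) -> (-2.8, 21)

(-2.8, 21)


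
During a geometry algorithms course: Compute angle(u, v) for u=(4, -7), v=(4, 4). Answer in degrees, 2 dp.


u.v = -12, |u| = sqrt(65) = 8.0623, |v| = sqrt(32) = 5.6569
cos(theta) = u.v/(|u||v|) = -12/sqrt(2080) = -0.263117
theta = acos(-0.263117) = 105.26 degrees

105.26 degrees


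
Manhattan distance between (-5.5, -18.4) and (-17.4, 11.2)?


|(-5.5)-(-17.4)| + |(-18.4)-11.2| = 11.9 + 29.6 = 41.5

41.5


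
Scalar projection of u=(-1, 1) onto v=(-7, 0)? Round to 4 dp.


u.v = 7, |v| = sqrt(49) = 7
Scalar projection = u.v / |v| = 7 / sqrt(49) = 1

1


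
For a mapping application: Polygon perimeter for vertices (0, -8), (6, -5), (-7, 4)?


Sides: (0, -8)->(6, -5): sqrt(45) = 6.708204, (6, -5)->(-7, 4): sqrt(250) = 15.811388, (-7, 4)->(0, -8): sqrt(193) = 13.892444
Sum = 36.412036
Perimeter = 36.412

36.412


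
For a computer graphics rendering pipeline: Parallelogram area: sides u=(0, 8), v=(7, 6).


|u x v| = |0*6 - 8*7|
= |0 - 56| = 56

56


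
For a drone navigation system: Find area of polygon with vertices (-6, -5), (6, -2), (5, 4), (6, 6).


Shoelace sum: ((-6)*(-2) - 6*(-5)) + (6*4 - 5*(-2)) + (5*6 - 6*4) + (6*(-5) - (-6)*6)
= 88
Area = |88|/2 = 44

44


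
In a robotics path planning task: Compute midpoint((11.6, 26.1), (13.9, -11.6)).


M = ((11.6+13.9)/2, (26.1+(-11.6))/2)
= (12.75, 7.25)

(12.75, 7.25)


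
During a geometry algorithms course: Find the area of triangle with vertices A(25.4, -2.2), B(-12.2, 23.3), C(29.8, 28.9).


Area = |x_A(y_B-y_C) + x_B(y_C-y_A) + x_C(y_A-y_B)|/2
= |(-142.24) + (-379.42) + (-759.9)|/2
= 1281.56/2 = 640.78

640.78


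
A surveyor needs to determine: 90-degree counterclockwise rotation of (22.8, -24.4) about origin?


90° CCW: (x,y) -> (-y, x)
(22.8,-24.4) -> (24.4, 22.8)

(24.4, 22.8)


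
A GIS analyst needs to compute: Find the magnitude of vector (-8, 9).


|u| = sqrt((-8)^2 + 9^2) = sqrt(145) = 12.0416

12.0416


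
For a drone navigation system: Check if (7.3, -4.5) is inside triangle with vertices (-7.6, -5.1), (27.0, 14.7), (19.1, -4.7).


Cross products: AB x AP = -274.26, BC x BP = -230.5, CA x CP = -10.06
All same sign? yes

Yes, inside


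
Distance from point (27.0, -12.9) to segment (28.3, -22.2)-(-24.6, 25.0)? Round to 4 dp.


Project P onto AB: t = 0.101 (clamped to [0,1])
Closest point on segment: (22.9563, -17.4321)
Distance: 6.0738

6.0738


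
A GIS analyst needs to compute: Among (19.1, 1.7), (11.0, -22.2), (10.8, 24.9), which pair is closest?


d(P0,P1) = 25.2353, d(P0,P2) = 24.64, d(P1,P2) = 47.1004
Closest: P0 and P2

Closest pair: (19.1, 1.7) and (10.8, 24.9), distance = 24.64


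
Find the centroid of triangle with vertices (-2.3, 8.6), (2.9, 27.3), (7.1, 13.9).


Centroid = ((x_A+x_B+x_C)/3, (y_A+y_B+y_C)/3)
= (((-2.3)+2.9+7.1)/3, (8.6+27.3+13.9)/3)
= (2.5667, 16.6)

(2.5667, 16.6)


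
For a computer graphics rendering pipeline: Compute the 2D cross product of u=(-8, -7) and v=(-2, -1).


u x v = u_x*v_y - u_y*v_x = (-8)*(-1) - (-7)*(-2)
= 8 - 14 = -6

-6


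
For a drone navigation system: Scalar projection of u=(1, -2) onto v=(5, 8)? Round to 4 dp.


u.v = -11, |v| = sqrt(89) = 9.434
Scalar projection = u.v / |v| = -11 / sqrt(89) = -1.166

-1.166


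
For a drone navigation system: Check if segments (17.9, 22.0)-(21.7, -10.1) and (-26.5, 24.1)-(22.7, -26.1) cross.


Cross products: d1=2125.56, d2=737, d3=-1417.26, d4=-28.7
d1*d2 < 0 and d3*d4 < 0? no

No, they don't intersect


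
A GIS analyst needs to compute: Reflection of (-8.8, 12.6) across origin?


Reflection over origin: (x,y) -> (-x,-y)
(-8.8, 12.6) -> (8.8, -12.6)

(8.8, -12.6)


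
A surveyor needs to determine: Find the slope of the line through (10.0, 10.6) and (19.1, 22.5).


slope = (y2-y1)/(x2-x1) = (22.5-10.6)/(19.1-10) = 11.9/9.1 = 1.3077

1.3077


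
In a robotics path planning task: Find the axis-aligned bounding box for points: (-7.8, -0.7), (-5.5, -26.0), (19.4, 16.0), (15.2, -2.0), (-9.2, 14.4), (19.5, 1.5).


x range: [-9.2, 19.5]
y range: [-26, 16]
Bounding box: (-9.2,-26) to (19.5,16)

(-9.2,-26) to (19.5,16)


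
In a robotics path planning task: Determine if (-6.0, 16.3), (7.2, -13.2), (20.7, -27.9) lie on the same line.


Cross product: (7.2-(-6))*((-27.9)-16.3) - ((-13.2)-16.3)*(20.7-(-6))
= 204.21

No, not collinear


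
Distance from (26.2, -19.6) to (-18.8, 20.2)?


dx=-45, dy=39.8
d^2 = (-45)^2 + 39.8^2 = 3609.04
d = sqrt(3609.04) = 60.0753

60.0753


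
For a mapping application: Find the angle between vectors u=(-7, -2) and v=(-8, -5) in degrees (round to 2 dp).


u.v = 66, |u| = sqrt(53) = 7.2801, |v| = sqrt(89) = 9.434
cos(theta) = u.v/(|u||v|) = 66/sqrt(4717) = 0.960973
theta = acos(0.960973) = 16.06 degrees

16.06 degrees


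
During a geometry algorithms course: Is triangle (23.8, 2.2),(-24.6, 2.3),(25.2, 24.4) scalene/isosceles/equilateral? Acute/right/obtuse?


Side lengths squared: AB^2=2342.57, BC^2=2968.45, CA^2=494.8
Sorted: [494.8, 2342.57, 2968.45]
By sides: Scalene, By angles: Obtuse

Scalene, Obtuse


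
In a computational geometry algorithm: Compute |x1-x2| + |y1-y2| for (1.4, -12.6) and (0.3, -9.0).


|1.4-0.3| + |(-12.6)-(-9)| = 1.1 + 3.6 = 4.7

4.7


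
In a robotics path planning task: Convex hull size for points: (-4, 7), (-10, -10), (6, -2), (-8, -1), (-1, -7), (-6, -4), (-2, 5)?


Convex hull vertices (CCW): (-10, -10), (-1, -7), (6, -2), (-4, 7), (-8, -1)
Count = 5

5


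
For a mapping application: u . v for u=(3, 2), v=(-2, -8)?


u . v = u_x*v_x + u_y*v_y = 3*(-2) + 2*(-8)
= (-6) + (-16) = -22

-22


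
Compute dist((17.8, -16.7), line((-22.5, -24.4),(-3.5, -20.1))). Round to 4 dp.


|cross product| = 26.99
|line direction| = sqrt(379.49) = 19.4805
Distance = 26.99/sqrt(379.49) = 1.3855

1.3855


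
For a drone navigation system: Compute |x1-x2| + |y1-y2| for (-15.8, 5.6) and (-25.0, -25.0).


|(-15.8)-(-25)| + |5.6-(-25)| = 9.2 + 30.6 = 39.8

39.8


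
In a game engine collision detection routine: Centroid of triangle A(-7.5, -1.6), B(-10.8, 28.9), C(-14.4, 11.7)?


Centroid = ((x_A+x_B+x_C)/3, (y_A+y_B+y_C)/3)
= (((-7.5)+(-10.8)+(-14.4))/3, ((-1.6)+28.9+11.7)/3)
= (-10.9, 13)

(-10.9, 13)


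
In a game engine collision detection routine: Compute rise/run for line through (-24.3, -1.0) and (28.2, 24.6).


slope = (y2-y1)/(x2-x1) = (24.6-(-1))/(28.2-(-24.3)) = 25.6/52.5 = 0.4876

0.4876


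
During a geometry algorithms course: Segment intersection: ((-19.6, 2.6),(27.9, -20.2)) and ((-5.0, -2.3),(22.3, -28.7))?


Cross products: d1=-251.67, d2=379.89, d3=100.13, d4=-531.43
d1*d2 < 0 and d3*d4 < 0? yes

Yes, they intersect


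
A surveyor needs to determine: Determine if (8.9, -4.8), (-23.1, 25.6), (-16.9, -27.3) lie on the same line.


Cross product: ((-23.1)-8.9)*((-27.3)-(-4.8)) - (25.6-(-4.8))*((-16.9)-8.9)
= 1504.32

No, not collinear


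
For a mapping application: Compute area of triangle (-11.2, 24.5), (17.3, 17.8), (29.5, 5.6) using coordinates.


Area = |x_A(y_B-y_C) + x_B(y_C-y_A) + x_C(y_A-y_B)|/2
= |(-136.64) + (-326.97) + 197.65|/2
= 265.96/2 = 132.98

132.98


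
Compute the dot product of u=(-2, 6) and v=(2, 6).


u . v = u_x*v_x + u_y*v_y = (-2)*2 + 6*6
= (-4) + 36 = 32

32


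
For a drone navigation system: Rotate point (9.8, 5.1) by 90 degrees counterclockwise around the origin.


90° CCW: (x,y) -> (-y, x)
(9.8,5.1) -> (-5.1, 9.8)

(-5.1, 9.8)


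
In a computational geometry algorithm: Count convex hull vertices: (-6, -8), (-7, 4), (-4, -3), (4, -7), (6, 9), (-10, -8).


Convex hull vertices (CCW): (-10, -8), (-6, -8), (4, -7), (6, 9), (-7, 4)
Count = 5

5


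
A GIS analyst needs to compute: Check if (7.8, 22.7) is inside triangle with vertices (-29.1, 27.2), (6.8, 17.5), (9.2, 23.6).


Cross products: AB x AP = 196.38, BC x BP = 6.38, CA x CP = 39.51
All same sign? yes

Yes, inside
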